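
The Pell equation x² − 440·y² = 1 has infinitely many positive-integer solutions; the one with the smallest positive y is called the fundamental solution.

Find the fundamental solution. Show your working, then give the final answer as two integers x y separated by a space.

√440 = [20; 1,40, …], period ℓ=2 (even) → k=1
k=0  a_k=20  p_k/q_k = 20/1
k=1  a_k=1  p_k/q_k = 21/1
(x₁, y₁) = (21, 1);  21² − 440·1² = 1 ✓

21 1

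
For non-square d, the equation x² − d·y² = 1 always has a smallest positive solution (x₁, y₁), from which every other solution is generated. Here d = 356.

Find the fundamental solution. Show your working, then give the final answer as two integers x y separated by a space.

500001 26500

[18; 1,6,1,1,2,…,6,1,36] for √356; ℓ=14 ⇒ convergent index 13
k=0  a_k=18  p_k/q_k = 18/1
k=1  a_k=1  p_k/q_k = 19/1
k=2  a_k=6  p_k/q_k = 132/7
k=3  a_k=1  p_k/q_k = 151/8
k=4  a_k=1  p_k/q_k = 283/15
k=5  a_k=2  p_k/q_k = 717/38
k=6  a_k=1  p_k/q_k = 1000/53
…
k=8  a_k=1  p_k/q_k = 9717/515
…
k=10  a_k=1  p_k/q_k = 37868/2007
…
k=12  a_k=6  p_k/q_k = 433982/23001
k=13  a_k=1  p_k/q_k = 500001/26500
→ (500001, 26500).  Check: 500001²=250001000001, 356·26500²=250001000000, difference 1.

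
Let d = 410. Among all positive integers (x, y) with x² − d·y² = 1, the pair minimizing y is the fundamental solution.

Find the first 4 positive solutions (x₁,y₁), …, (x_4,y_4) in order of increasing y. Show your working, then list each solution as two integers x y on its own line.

81 4
13121 648
2125521 104972
344321281 17004816

[20; 4,40] for √410; ℓ=2 ⇒ convergent index 1
i=0: a=20 ⇒ p=20, q=1
i=1: a=4 ⇒ p=81, q=4
fundamental: x₁=81, y₁=4  (since 6561 − 410·16 = 1)
(81+4√410)^2 = 13121 + 648√410
(81+4√410)^3 = 2125521 + 104972√410
(81+4√410)^4 = 344321281 + 17004816√410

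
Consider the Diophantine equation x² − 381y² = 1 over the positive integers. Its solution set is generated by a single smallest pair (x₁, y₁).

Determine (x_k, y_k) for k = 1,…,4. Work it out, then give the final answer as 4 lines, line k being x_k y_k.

[19; 1,1,12,1,1,38] for √381; ℓ=6 ⇒ convergent index 5
k=0  a_k=19  p_k/q_k = 19/1
…
k=2  a_k=1  p_k/q_k = 39/2
…
k=4  a_k=1  p_k/q_k = 527/27
k=5  a_k=1  p_k/q_k = 1015/52
(x₁, y₁) = (1015, 52);  1015² − 381·52² = 1 ✓
(x_2, y_2) = (1015·1015 + 381·52·52, 1015·52 + 52·1015) = (2060449, 105560)
(x_3, y_3) = (1015·2060449 + 381·52·105560, 1015·105560 + 52·2060449) = (4182710455, 214286748)
(x_4, y_4) = (1015·4182710455 + 381·52·214286748, 1015·214286748 + 52·4182710455) = (8490900163201, 435001992880)

1015 52
2060449 105560
4182710455 214286748
8490900163201 435001992880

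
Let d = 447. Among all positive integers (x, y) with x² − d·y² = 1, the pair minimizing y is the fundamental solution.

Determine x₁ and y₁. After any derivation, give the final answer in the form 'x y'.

148 7

d=447: √d = [21; 7,42] (ℓ=2, even), read p_1/q_1
a_0=21:  p_0=21·1+0=21,  q_0=21·0+1=1
a_1=7:  p_1=7·21+1=148,  q_1=7·1+0=7
→ (148, 7).  Check: 148²=21904, 447·7²=21903, difference 1.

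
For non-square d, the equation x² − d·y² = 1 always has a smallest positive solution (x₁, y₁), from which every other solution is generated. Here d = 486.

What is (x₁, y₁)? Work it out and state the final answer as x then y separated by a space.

d=486: √d = [22; 22,44] (ℓ=2, even), read p_1/q_1
k=0  a_k=22  p_k/q_k = 22/1
k=1  a_k=22  p_k/q_k = 485/22
fundamental: x₁=485, y₁=22  (since 235225 − 486·484 = 1)

485 22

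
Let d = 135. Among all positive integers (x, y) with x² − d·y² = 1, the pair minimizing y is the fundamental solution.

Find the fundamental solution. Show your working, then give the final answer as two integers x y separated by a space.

√135 = [11; 1,1,1,1,1,1,1,22, …], period ℓ=8 (even) → k=7
a_0=11:  p_0=11·1+0=11,  q_0=11·0+1=1
a_1=1:  p_1=1·11+1=12,  q_1=1·1+0=1
a_2=1:  p_2=1·12+11=23,  q_2=1·1+1=2
…
a_5=1:  p_5=1·58+35=93,  q_5=1·5+3=8
a_6=1:  p_6=1·93+58=151,  q_6=1·8+5=13
a_7=1:  p_7=1·151+93=244,  q_7=1·13+8=21
fundamental: x₁=244, y₁=21  (since 59536 − 135·441 = 1)

244 21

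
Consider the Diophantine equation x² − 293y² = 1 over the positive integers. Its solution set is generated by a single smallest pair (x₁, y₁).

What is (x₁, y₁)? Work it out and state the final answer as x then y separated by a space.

√293 = [17; 8,1,1,8,34, …], period ℓ=5 (odd) → k=9
k=0  a_k=17  p_k/q_k = 17/1
…
k=6  a_k=8  p_k/q_k = 679914/39721
k=7  a_k=1  p_k/q_k = 764593/44668
k=8  a_k=1  p_k/q_k = 1444507/84389
k=9  a_k=8  p_k/q_k = 12320649/719780
(x₁, y₁) = (12320649, 719780);  12320649² − 293·719780² = 1 ✓

12320649 719780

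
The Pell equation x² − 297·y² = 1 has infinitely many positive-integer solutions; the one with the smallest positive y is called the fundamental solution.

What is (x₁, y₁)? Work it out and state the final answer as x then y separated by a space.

48599 2820

√297 → a₀=17, period (4,3,1,1,2,1,1,3,4,34); ℓ=10 even so k=9
a_0=17:  p_0=17·1+0=17,  q_0=17·0+1=1
…
a_2=3:  p_2=3·69+17=224,  q_2=3·4+1=13
a_3=1:  p_3=1·224+69=293,  q_3=1·13+4=17
a_4=1:  p_4=1·293+224=517,  q_4=1·17+13=30
a_5=2:  p_5=2·517+293=1327,  q_5=2·30+17=77
a_6=1:  p_6=1·1327+517=1844,  q_6=1·77+30=107
a_7=1:  p_7=1·1844+1327=3171,  q_7=1·107+77=184
a_8=3:  p_8=3·3171+1844=11357,  q_8=3·184+107=659
a_9=4:  p_9=4·11357+3171=48599,  q_9=4·659+184=2820
→ (48599, 2820).  Check: 48599²=2361862801, 297·2820²=2361862800, difference 1.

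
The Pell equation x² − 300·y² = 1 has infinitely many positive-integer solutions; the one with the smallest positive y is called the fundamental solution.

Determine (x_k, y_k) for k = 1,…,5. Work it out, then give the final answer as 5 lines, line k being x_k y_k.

d=300: √d = [17; 3,8,3,34] (ℓ=4, even), read p_3/q_3
a_0=17:  p_0=17·1+0=17,  q_0=17·0+1=1
a_1=3:  p_1=3·17+1=52,  q_1=3·1+0=3
a_2=8:  p_2=8·52+17=433,  q_2=8·3+1=25
a_3=3:  p_3=3·433+52=1351,  q_3=3·25+3=78
fundamental: x₁=1351, y₁=78  (since 1825201 − 300·6084 = 1)
(x_2, y_2) = (1351·1351 + 300·78·78, 1351·78 + 78·1351) = (3650401, 210756)
(x_3, y_3) = (1351·3650401 + 300·78·210756, 1351·210756 + 78·3650401) = (9863382151, 569462634)
(x_4, y_4) = (1351·9863382151 + 300·78·569462634, 1351·569462634 + 78·9863382151) = (26650854921601, 1538687826312)
(x_5, y_5) = (1351·26650854921601 + 300·78·1538687826312, 1351·1538687826312 + 78·26650854921601) = (72010600134783751, 4157533937232390)

1351 78
3650401 210756
9863382151 569462634
26650854921601 1538687826312
72010600134783751 4157533937232390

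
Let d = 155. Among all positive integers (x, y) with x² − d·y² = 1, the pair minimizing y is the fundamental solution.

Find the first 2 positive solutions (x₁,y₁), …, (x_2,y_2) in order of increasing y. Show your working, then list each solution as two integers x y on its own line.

√155 → a₀=12, period (2,4,2,24); ℓ=4 even so k=3
k=0  a_k=12  p_k/q_k = 12/1
…
k=2  a_k=4  p_k/q_k = 112/9
k=3  a_k=2  p_k/q_k = 249/20
(x₁, y₁) = (249, 20);  249² − 155·20² = 1 ✓
(249+20√155)^2 = 124001 + 9960√155

249 20
124001 9960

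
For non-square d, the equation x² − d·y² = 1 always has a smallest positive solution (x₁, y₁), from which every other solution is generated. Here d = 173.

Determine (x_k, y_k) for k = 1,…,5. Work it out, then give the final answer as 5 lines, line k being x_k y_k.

d=173: √d = [13; 6,1,1,6,26] (ℓ=5, odd), read p_9/q_9
i=0: a=13 ⇒ p=13, q=1
…
i=2: a=1 ⇒ p=92, q=7
…
i=8: a=1 ⇒ p=382343, q=29069
i=9: a=6 ⇒ p=2499849, q=190060
fundamental: x₁=2499849, y₁=190060  (since 6249245022801 − 173·36122803600 = 1)
k=2:  x_2 = 2499849·2499849+173·190060·190060 = 12498490045601,  y_2 = 2499849·190060+190060·2499849 = 950242601880
k=3:  x_3 = 2499849·12498490045601+173·190060·950242601880 = 62488675684008728649,  y_3 = 2499849·950242601880+190060·12498490045601 = 4750926036134042180
k=4:  x_4 = 2499849·62488675684008728649+173·190060·4750926036134042180 = 312424506839974574118902401,  y_4 = 2499849·4750926036134042180+190060·62488675684008728649 = 23753195401006348176659760
k=5:  x_5 = 2499849·312424506839974574118902401+173·190060·23753195401006348176659760 = 1562028181998744709597444087746249,  y_5 = 2499849·23753195401006348176659760+190060·312424506839974574118902401 = 118758803540015886040113314710300

2499849 190060
12498490045601 950242601880
62488675684008728649 4750926036134042180
312424506839974574118902401 23753195401006348176659760
1562028181998744709597444087746249 118758803540015886040113314710300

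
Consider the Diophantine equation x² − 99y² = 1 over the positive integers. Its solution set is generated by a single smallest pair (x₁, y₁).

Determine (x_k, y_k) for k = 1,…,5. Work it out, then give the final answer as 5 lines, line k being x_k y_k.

√99 → a₀=9, period (1,18); ℓ=2 even so k=1
k=0  a_k=9  p_k/q_k = 9/1
k=1  a_k=1  p_k/q_k = 10/1
fundamental: x₁=10, y₁=1  (since 100 − 99·1 = 1)
k=2:  x_2 = 10·10+99·1·1 = 199,  y_2 = 10·1+1·10 = 20
k=3:  x_3 = 10·199+99·1·20 = 3970,  y_3 = 10·20+1·199 = 399
k=4:  x_4 = 10·3970+99·1·399 = 79201,  y_4 = 10·399+1·3970 = 7960
k=5:  x_5 = 10·79201+99·1·7960 = 1580050,  y_5 = 10·7960+1·79201 = 158801

10 1
199 20
3970 399
79201 7960
1580050 158801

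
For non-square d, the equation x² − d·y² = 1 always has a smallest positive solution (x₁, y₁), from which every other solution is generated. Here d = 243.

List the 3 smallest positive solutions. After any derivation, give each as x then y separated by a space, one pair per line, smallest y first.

70226 4505
9863382151 632736260
1385331749802026 88869073185015

d=243: √d = [15; 1,1,2,3,15,3,2,1,1,30] (ℓ=10, even), read p_9/q_9
step 0: (15, 1)  from 15·(1,0) + (0,1)
…
step 4: (265, 17)  from 3·(78,5) + (31,2)
…
step 6: (12424, 797)  from 3·(4053,260) + (265,17)
…
step 8: (41325, 2651)  from 1·(28901,1854) + (12424,797)
step 9: (70226, 4505)  from 1·(41325,2651) + (28901,1854)
fundamental: x₁=70226, y₁=4505  (since 4931691076 − 243·20295025 = 1)
k=2:  x_2 = 70226·70226+243·4505·4505 = 9863382151,  y_2 = 70226·4505+4505·70226 = 632736260
k=3:  x_3 = 70226·9863382151+243·4505·632736260 = 1385331749802026,  y_3 = 70226·632736260+4505·9863382151 = 88869073185015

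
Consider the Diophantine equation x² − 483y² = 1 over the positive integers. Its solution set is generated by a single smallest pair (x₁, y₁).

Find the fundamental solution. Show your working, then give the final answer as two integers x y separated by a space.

22 1

√483 → a₀=21, period (1,42); ℓ=2 even so k=1
k=0  a_k=21  p_k/q_k = 21/1
k=1  a_k=1  p_k/q_k = 22/1
fundamental: x₁=22, y₁=1  (since 484 − 483·1 = 1)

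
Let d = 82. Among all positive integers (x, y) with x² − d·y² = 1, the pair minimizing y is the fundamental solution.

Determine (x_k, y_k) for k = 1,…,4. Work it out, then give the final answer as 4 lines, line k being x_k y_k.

√82 = [9; 18, …], period ℓ=1 (odd) → k=1
a_0=9:  p_0=9·1+0=9,  q_0=9·0+1=1
a_1=18:  p_1=18·9+1=163,  q_1=18·1+0=18
fundamental: x₁=163, y₁=18  (since 26569 − 82·324 = 1)
n=2: (163,18)∘(163,18) = (163·163+82·18·18, 163·18+18·163) = (53137,5868)
n=3: (53137,5868)∘(163,18) = (163·53137+82·18·5868, 163·5868+18·53137) = (17322499,1912950)
n=4: (17322499,1912950)∘(163,18) = (163·17322499+82·18·1912950, 163·1912950+18·17322499) = (5647081537,623615832)

163 18
53137 5868
17322499 1912950
5647081537 623615832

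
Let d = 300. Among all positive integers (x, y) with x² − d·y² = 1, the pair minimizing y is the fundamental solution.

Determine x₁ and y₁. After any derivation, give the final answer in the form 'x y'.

1351 78

√300 → a₀=17, period (3,8,3,34); ℓ=4 even so k=3
k=0  a_k=17  p_k/q_k = 17/1
k=1  a_k=3  p_k/q_k = 52/3
k=2  a_k=8  p_k/q_k = 433/25
k=3  a_k=3  p_k/q_k = 1351/78
(x₁, y₁) = (1351, 78);  1351² − 300·78² = 1 ✓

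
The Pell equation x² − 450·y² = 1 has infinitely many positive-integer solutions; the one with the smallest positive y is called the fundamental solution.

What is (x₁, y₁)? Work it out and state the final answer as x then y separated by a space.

√450 → a₀=21, period (4,1,2,4,2,1,4,42); ℓ=8 even so k=7
i=0: a=21 ⇒ p=21, q=1
…
i=2: a=1 ⇒ p=106, q=5
…
i=4: a=4 ⇒ p=1294, q=61
i=5: a=2 ⇒ p=2885, q=136
i=6: a=1 ⇒ p=4179, q=197
i=7: a=4 ⇒ p=19601, q=924
(x₁, y₁) = (19601, 924);  19601² − 450·924² = 1 ✓

19601 924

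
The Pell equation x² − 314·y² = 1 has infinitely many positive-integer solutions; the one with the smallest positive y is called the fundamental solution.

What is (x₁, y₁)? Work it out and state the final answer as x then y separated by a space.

√314 → a₀=17, period (1,2,1,1,2,1,34); ℓ=7 odd so k=13
i=0: a=17 ⇒ p=17, q=1
…
i=4: a=1 ⇒ p=124, q=7
…
i=7: a=34 ⇒ p=15381, q=868
i=8: a=1 ⇒ p=15824, q=893
i=9: a=2 ⇒ p=47029, q=2654
…
i=12: a=2 ⇒ p=282617, q=15949
i=13: a=1 ⇒ p=392499, q=22150
→ (392499, 22150).  Check: 392499²=154055465001, 314·22150²=154055465000, difference 1.

392499 22150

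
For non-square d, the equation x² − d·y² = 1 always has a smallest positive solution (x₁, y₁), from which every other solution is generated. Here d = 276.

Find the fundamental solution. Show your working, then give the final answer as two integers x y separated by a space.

d=276: √d = [16; 1,1,1,1,2,2,2,1,1,1,1,32] (ℓ=12, even), read p_11/q_11
a_0=16:  p_0=16·1+0=16,  q_0=16·0+1=1
a_1=1:  p_1=1·16+1=17,  q_1=1·1+0=1
a_2=1:  p_2=1·17+16=33,  q_2=1·1+1=2
…
a_5=2:  p_5=2·83+50=216,  q_5=2·5+3=13
a_6=2:  p_6=2·216+83=515,  q_6=2·13+5=31
…
a_8=1:  p_8=1·1246+515=1761,  q_8=1·75+31=106
a_9=1:  p_9=1·1761+1246=3007,  q_9=1·106+75=181
a_10=1:  p_10=1·3007+1761=4768,  q_10=1·181+106=287
a_11=1:  p_11=1·4768+3007=7775,  q_11=1·287+181=468
→ (7775, 468).  Check: 7775²=60450625, 276·468²=60450624, difference 1.

7775 468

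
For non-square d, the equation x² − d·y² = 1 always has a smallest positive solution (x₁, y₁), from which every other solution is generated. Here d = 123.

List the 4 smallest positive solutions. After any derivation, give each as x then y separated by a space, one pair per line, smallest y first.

√123 → a₀=11, period (11,22); ℓ=2 even so k=1
i=0: a=11 ⇒ p=11, q=1
i=1: a=11 ⇒ p=122, q=11
→ (122, 11).  Check: 122²=14884, 123·11²=14883, difference 1.
n=2: (122,11)∘(122,11) = (122·122+123·11·11, 122·11+11·122) = (29767,2684)
n=3: (29767,2684)∘(122,11) = (122·29767+123·11·2684, 122·2684+11·29767) = (7263026,654885)
n=4: (7263026,654885)∘(122,11) = (122·7263026+123·11·654885, 122·654885+11·7263026) = (1772148577,159789256)

122 11
29767 2684
7263026 654885
1772148577 159789256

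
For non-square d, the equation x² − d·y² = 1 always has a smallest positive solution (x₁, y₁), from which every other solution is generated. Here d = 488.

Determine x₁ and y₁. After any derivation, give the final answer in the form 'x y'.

√488 → a₀=22, period (11,44); ℓ=2 even so k=1
i=0: a=22 ⇒ p=22, q=1
i=1: a=11 ⇒ p=243, q=11
fundamental: x₁=243, y₁=11  (since 59049 − 488·121 = 1)

243 11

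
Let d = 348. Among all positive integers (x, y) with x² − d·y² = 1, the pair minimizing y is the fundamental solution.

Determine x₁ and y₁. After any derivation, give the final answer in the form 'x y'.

1567 84

[18; 1,1,1,8,1,1,1,36] for √348; ℓ=8 ⇒ convergent index 7
i=0: a=18 ⇒ p=18, q=1
…
i=2: a=1 ⇒ p=37, q=2
i=3: a=1 ⇒ p=56, q=3
i=4: a=8 ⇒ p=485, q=26
…
i=6: a=1 ⇒ p=1026, q=55
i=7: a=1 ⇒ p=1567, q=84
(x₁, y₁) = (1567, 84);  1567² − 348·84² = 1 ✓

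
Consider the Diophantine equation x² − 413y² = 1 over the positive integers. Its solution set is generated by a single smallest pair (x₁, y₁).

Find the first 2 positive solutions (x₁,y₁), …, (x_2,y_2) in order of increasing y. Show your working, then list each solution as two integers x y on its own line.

113399 5580
25718666401 1265532840

√413 = [20; 3,9,1,4,1,9,3,40, …], period ℓ=8 (even) → k=7
a_0=20:  p_0=20·1+0=20,  q_0=20·0+1=1
…
a_5=1:  p_5=1·3089+630=3719,  q_5=1·152+31=183
a_6=9:  p_6=9·3719+3089=36560,  q_6=9·183+152=1799
a_7=3:  p_7=3·36560+3719=113399,  q_7=3·1799+183=5580
→ (113399, 5580).  Check: 113399²=12859333201, 413·5580²=12859333200, difference 1.
n=2: (113399,5580)∘(113399,5580) = (113399·113399+413·5580·5580, 113399·5580+5580·113399) = (25718666401,1265532840)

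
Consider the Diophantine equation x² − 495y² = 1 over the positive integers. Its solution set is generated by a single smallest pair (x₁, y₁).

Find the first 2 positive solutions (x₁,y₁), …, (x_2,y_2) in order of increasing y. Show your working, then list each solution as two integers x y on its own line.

√495 = [22; 4,44, …], period ℓ=2 (even) → k=1
k=0  a_k=22  p_k/q_k = 22/1
k=1  a_k=4  p_k/q_k = 89/4
(x₁, y₁) = (89, 4);  89² − 495·4² = 1 ✓
k=2:  x_2 = 89·89+495·4·4 = 15841,  y_2 = 89·4+4·89 = 712

89 4
15841 712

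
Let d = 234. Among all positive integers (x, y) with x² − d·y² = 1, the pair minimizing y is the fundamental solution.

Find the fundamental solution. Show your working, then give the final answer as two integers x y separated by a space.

5201 340

√234 = [15; 3,2,1,2,1,2,3,30, …], period ℓ=8 (even) → k=7
step 0: (15, 1)  from 15·(1,0) + (0,1)
step 1: (46, 3)  from 3·(15,1) + (1,0)
step 2: (107, 7)  from 2·(46,3) + (15,1)
step 3: (153, 10)  from 1·(107,7) + (46,3)
…
step 5: (566, 37)  from 1·(413,27) + (153,10)
step 6: (1545, 101)  from 2·(566,37) + (413,27)
step 7: (5201, 340)  from 3·(1545,101) + (566,37)
→ (5201, 340).  Check: 5201²=27050401, 234·340²=27050400, difference 1.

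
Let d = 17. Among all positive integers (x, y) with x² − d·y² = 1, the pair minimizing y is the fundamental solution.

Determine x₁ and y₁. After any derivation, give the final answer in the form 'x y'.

√17 = [4; 8, …], period ℓ=1 (odd) → k=1
i=0: a=4 ⇒ p=4, q=1
i=1: a=8 ⇒ p=33, q=8
→ (33, 8).  Check: 33²=1089, 17·8²=1088, difference 1.

33 8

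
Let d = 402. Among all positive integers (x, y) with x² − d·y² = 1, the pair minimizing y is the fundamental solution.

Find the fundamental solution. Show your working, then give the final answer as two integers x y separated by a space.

d=402: √d = [20; 20,40] (ℓ=2, even), read p_1/q_1
step 0: (20, 1)  from 20·(1,0) + (0,1)
step 1: (401, 20)  from 20·(20,1) + (1,0)
fundamental: x₁=401, y₁=20  (since 160801 − 402·400 = 1)

401 20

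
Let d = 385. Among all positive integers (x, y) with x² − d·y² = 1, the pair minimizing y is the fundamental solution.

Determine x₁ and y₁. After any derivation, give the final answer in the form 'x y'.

95831 4884

√385 → a₀=19, period (1,1,1,1,1,…,1,1,38); ℓ=16 even so k=15
i=0: a=19 ⇒ p=19, q=1
…
i=3: a=1 ⇒ p=59, q=3
i=4: a=1 ⇒ p=98, q=5
…
i=8: a=2 ⇒ p=2021, q=103
…
i=12: a=1 ⇒ p=23271, q=1186
i=13: a=1 ⇒ p=36280, q=1849
i=14: a=1 ⇒ p=59551, q=3035
i=15: a=1 ⇒ p=95831, q=4884
fundamental: x₁=95831, y₁=4884  (since 9183580561 − 385·23853456 = 1)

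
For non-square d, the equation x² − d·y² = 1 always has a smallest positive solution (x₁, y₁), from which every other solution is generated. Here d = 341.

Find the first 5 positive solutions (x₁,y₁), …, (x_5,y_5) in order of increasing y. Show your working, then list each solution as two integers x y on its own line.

10626551 575460
225847172311201 12230310076920
4799952989541519968951 259932027556408030380
102013890481930631287980124801 5524361894723138392975161840
2168111619829296063734843424848413751 117409826833463862093989641643997300

√341 = [18; 2,6,1,8,2,…,6,2,36, …], period ℓ=14 (even) → k=13
k=0  a_k=18  p_k/q_k = 18/1
k=1  a_k=2  p_k/q_k = 37/2
k=2  a_k=6  p_k/q_k = 240/13
k=3  a_k=1  p_k/q_k = 277/15
k=4  a_k=8  p_k/q_k = 2456/133
k=5  a_k=2  p_k/q_k = 5189/281
k=6  a_k=1  p_k/q_k = 7645/414
k=7  a_k=2  p_k/q_k = 20479/1109
k=8  a_k=1  p_k/q_k = 28124/1523
k=9  a_k=2  p_k/q_k = 76727/4155
…
k=11  a_k=1  p_k/q_k = 718667/38918
k=12  a_k=6  p_k/q_k = 4953942/268271
k=13  a_k=2  p_k/q_k = 10626551/575460
fundamental: x₁=10626551, y₁=575460  (since 112923586155601 − 341·331154211600 = 1)
n=2: (10626551,575460)∘(10626551,575460) = (10626551·10626551+341·575460·575460, 10626551·575460+575460·10626551) = (225847172311201,12230310076920)
n=3: (225847172311201,12230310076920)∘(10626551,575460) = (10626551·225847172311201+341·575460·12230310076920, 10626551·12230310076920+575460·225847172311201) = (4799952989541519968951,259932027556408030380)
n=4: (4799952989541519968951,259932027556408030380)∘(10626551,575460) = (10626551·4799952989541519968951+341·575460·259932027556408030380, 10626551·259932027556408030380+575460·4799952989541519968951) = (102013890481930631287980124801,5524361894723138392975161840)
n=5: (102013890481930631287980124801,5524361894723138392975161840)∘(10626551,575460) = (10626551·102013890481930631287980124801+341·575460·5524361894723138392975161840, 10626551·5524361894723138392975161840+575460·102013890481930631287980124801) = (2168111619829296063734843424848413751,117409826833463862093989641643997300)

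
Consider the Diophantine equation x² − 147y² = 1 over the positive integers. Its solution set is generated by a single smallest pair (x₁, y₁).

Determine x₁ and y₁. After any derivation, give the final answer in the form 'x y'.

97 8

d=147: √d = [12; 8,24] (ℓ=2, even), read p_1/q_1
step 0: (12, 1)  from 12·(1,0) + (0,1)
step 1: (97, 8)  from 8·(12,1) + (1,0)
(x₁, y₁) = (97, 8);  97² − 147·8² = 1 ✓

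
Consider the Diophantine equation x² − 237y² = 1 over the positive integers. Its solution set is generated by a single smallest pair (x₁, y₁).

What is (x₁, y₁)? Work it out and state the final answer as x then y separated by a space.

√237 → a₀=15, period (2,1,1,7,10,7,1,1,2,30); ℓ=10 even so k=9
i=0: a=15 ⇒ p=15, q=1
i=1: a=2 ⇒ p=31, q=2
…
i=5: a=10 ⇒ p=5927, q=385
…
i=7: a=1 ⇒ p=48001, q=3118
i=8: a=1 ⇒ p=90075, q=5851
i=9: a=2 ⇒ p=228151, q=14820
→ (228151, 14820).  Check: 228151²=52052878801, 237·14820²=52052878800, difference 1.

228151 14820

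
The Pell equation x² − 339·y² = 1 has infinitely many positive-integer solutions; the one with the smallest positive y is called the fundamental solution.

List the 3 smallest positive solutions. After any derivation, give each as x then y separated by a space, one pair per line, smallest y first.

97970 5321
19196241799 1042596740
3761311617998090 204286405230279

[18; 2,2,2,1,17,1,2,2,2,36] for √339; ℓ=10 ⇒ convergent index 9
i=0: a=18 ⇒ p=18, q=1
i=1: a=2 ⇒ p=37, q=2
…
i=5: a=17 ⇒ p=5542, q=301
i=6: a=1 ⇒ p=5855, q=318
i=7: a=2 ⇒ p=17252, q=937
i=8: a=2 ⇒ p=40359, q=2192
i=9: a=2 ⇒ p=97970, q=5321
→ (97970, 5321).  Check: 97970²=9598120900, 339·5321²=9598120899, difference 1.
n=2: (97970,5321)∘(97970,5321) = (97970·97970+339·5321·5321, 97970·5321+5321·97970) = (19196241799,1042596740)
n=3: (19196241799,1042596740)∘(97970,5321) = (97970·19196241799+339·5321·1042596740, 97970·1042596740+5321·19196241799) = (3761311617998090,204286405230279)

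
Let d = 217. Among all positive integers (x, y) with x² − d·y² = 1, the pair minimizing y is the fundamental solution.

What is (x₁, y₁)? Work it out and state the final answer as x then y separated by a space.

3844063 260952

√217 = [14; 1,2,1,2,1,…,2,1,28, …], period ℓ=16 (even) → k=15
step 0: (14, 1)  from 14·(1,0) + (0,1)
…
step 2: (44, 3)  from 2·(15,1) + (14,1)
…
step 4: (162, 11)  from 2·(59,4) + (44,3)
step 5: (221, 15)  from 1·(162,11) + (59,4)
…
step 7: (3668, 249)  from 9·(383,26) + (221,15)
step 8: (15055, 1022)  from 4·(3668,249) + (383,26)
…
step 10: (154218, 10469)  from 1·(139163,9447) + (15055,1022)
…
step 14: (2809702, 190735)  from 2·(1034361,70217) + (740980,50301)
step 15: (3844063, 260952)  from 1·(2809702,190735) + (1034361,70217)
(x₁, y₁) = (3844063, 260952);  3844063² − 217·260952² = 1 ✓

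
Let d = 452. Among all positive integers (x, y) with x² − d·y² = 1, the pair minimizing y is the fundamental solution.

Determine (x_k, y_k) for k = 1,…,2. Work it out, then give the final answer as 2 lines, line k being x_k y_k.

1204353 56648
2900932297217 136448377488

√452 → a₀=21, period (3,1,5,3,10,3,5,1,3,42); ℓ=10 even so k=9
a_0=21:  p_0=21·1+0=21,  q_0=21·0+1=1
…
a_2=1:  p_2=1·64+21=85,  q_2=1·3+1=4
a_3=5:  p_3=5·85+64=489,  q_3=5·4+3=23
a_4=3:  p_4=3·489+85=1552,  q_4=3·23+4=73
…
a_7=5:  p_7=5·49579+16009=263904,  q_7=5·2332+753=12413
a_8=1:  p_8=1·263904+49579=313483,  q_8=1·12413+2332=14745
a_9=3:  p_9=3·313483+263904=1204353,  q_9=3·14745+12413=56648
→ (1204353, 56648).  Check: 1204353²=1450466148609, 452·56648²=1450466148608, difference 1.
(1204353+56648√452)^2 = 2900932297217 + 136448377488√452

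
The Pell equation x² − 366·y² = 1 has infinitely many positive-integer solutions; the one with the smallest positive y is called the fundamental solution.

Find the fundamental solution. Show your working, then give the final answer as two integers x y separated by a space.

√366 = [19; 7,1,1,1,2,12,2,1,1,1,7,38, …], period ℓ=12 (even) → k=11
i=0: a=19 ⇒ p=19, q=1
i=1: a=7 ⇒ p=134, q=7
…
i=3: a=1 ⇒ p=287, q=15
…
i=5: a=2 ⇒ p=1167, q=61
…
i=10: a=1 ⇒ p=119053, q=6223
i=11: a=7 ⇒ p=907925, q=47458
(x₁, y₁) = (907925, 47458);  907925² − 366·47458² = 1 ✓

907925 47458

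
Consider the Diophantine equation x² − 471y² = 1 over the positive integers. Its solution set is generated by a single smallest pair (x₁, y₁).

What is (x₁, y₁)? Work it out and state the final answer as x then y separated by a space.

√471 → a₀=21, period (1,2,2,1,3,…,2,1,42); ℓ=14 even so k=13
k=0  a_k=21  p_k/q_k = 21/1
k=1  a_k=1  p_k/q_k = 22/1
k=2  a_k=2  p_k/q_k = 65/3
k=3  a_k=2  p_k/q_k = 152/7
k=4  a_k=1  p_k/q_k = 217/10
k=5  a_k=3  p_k/q_k = 803/37
…
k=10  a_k=1  p_k/q_k = 843469/38865
…
k=12  a_k=2  p_k/q_k = 5506953/253747
k=13  a_k=1  p_k/q_k = 7838695/361188
(x₁, y₁) = (7838695, 361188);  7838695² − 471·361188² = 1 ✓

7838695 361188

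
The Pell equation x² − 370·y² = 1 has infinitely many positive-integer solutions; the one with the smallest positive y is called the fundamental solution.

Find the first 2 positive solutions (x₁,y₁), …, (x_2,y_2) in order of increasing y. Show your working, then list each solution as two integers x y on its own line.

213859 11118
91471343761 4755368724

[19; 4,4,38] for √370; ℓ=3 ⇒ convergent index 5
k=0  a_k=19  p_k/q_k = 19/1
…
k=2  a_k=4  p_k/q_k = 327/17
k=3  a_k=38  p_k/q_k = 12503/650
k=4  a_k=4  p_k/q_k = 50339/2617
k=5  a_k=4  p_k/q_k = 213859/11118
(x₁, y₁) = (213859, 11118);  213859² − 370·11118² = 1 ✓
k=2:  x_2 = 213859·213859+370·11118·11118 = 91471343761,  y_2 = 213859·11118+11118·213859 = 4755368724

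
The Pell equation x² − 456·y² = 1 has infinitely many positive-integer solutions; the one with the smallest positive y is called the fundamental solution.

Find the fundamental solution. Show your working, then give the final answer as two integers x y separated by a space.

√456 = [21; 2,1,4,1,2,42, …], period ℓ=6 (even) → k=5
step 0: (21, 1)  from 21·(1,0) + (0,1)
step 1: (43, 2)  from 2·(21,1) + (1,0)
step 2: (64, 3)  from 1·(43,2) + (21,1)
…
step 4: (363, 17)  from 1·(299,14) + (64,3)
step 5: (1025, 48)  from 2·(363,17) + (299,14)
fundamental: x₁=1025, y₁=48  (since 1050625 − 456·2304 = 1)

1025 48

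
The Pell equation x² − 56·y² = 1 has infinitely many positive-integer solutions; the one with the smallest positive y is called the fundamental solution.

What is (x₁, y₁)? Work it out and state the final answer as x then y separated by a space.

√56 = [7; 2,14, …], period ℓ=2 (even) → k=1
k=0  a_k=7  p_k/q_k = 7/1
k=1  a_k=2  p_k/q_k = 15/2
(x₁, y₁) = (15, 2);  15² − 56·2² = 1 ✓

15 2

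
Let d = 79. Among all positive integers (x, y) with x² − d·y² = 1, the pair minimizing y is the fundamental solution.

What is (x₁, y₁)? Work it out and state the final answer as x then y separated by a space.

d=79: √d = [8; 1,7,1,16] (ℓ=4, even), read p_3/q_3
i=0: a=8 ⇒ p=8, q=1
i=1: a=1 ⇒ p=9, q=1
i=2: a=7 ⇒ p=71, q=8
i=3: a=1 ⇒ p=80, q=9
(x₁, y₁) = (80, 9);  80² − 79·9² = 1 ✓

80 9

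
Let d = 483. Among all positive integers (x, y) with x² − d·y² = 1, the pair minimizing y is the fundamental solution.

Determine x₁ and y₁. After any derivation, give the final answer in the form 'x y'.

√483 → a₀=21, period (1,42); ℓ=2 even so k=1
step 0: (21, 1)  from 21·(1,0) + (0,1)
step 1: (22, 1)  from 1·(21,1) + (1,0)
fundamental: x₁=22, y₁=1  (since 484 − 483·1 = 1)

22 1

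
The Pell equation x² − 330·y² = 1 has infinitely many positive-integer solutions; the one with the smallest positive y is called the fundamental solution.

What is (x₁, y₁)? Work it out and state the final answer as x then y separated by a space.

√330 = [18; 6,36, …], period ℓ=2 (even) → k=1
k=0  a_k=18  p_k/q_k = 18/1
k=1  a_k=6  p_k/q_k = 109/6
fundamental: x₁=109, y₁=6  (since 11881 − 330·36 = 1)

109 6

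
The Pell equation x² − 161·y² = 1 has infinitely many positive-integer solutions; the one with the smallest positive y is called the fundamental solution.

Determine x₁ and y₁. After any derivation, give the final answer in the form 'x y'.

11775 928

√161 → a₀=12, period (1,2,4,1,2,1,4,2,1,24); ℓ=10 even so k=9
a_0=12:  p_0=12·1+0=12,  q_0=12·0+1=1
…
a_2=2:  p_2=2·13+12=38,  q_2=2·1+1=3
…
a_5=2:  p_5=2·203+165=571,  q_5=2·16+13=45
…
a_7=4:  p_7=4·774+571=3667,  q_7=4·61+45=289
a_8=2:  p_8=2·3667+774=8108,  q_8=2·289+61=639
a_9=1:  p_9=1·8108+3667=11775,  q_9=1·639+289=928
(x₁, y₁) = (11775, 928);  11775² − 161·928² = 1 ✓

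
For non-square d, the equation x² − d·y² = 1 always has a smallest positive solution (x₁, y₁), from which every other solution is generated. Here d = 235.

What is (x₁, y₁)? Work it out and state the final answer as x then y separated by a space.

46 3

√235 = [15; 3,30, …], period ℓ=2 (even) → k=1
step 0: (15, 1)  from 15·(1,0) + (0,1)
step 1: (46, 3)  from 3·(15,1) + (1,0)
(x₁, y₁) = (46, 3);  46² − 235·3² = 1 ✓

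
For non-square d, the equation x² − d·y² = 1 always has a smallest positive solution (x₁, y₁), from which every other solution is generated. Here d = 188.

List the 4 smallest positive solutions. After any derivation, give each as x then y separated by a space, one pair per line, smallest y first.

√188 → a₀=13, period (1,2,2,6,2,2,1,26); ℓ=8 even so k=7
a_0=13:  p_0=13·1+0=13,  q_0=13·0+1=1
…
a_3=2:  p_3=2·41+14=96,  q_3=2·3+1=7
a_4=6:  p_4=6·96+41=617,  q_4=6·7+3=45
…
a_6=2:  p_6=2·1330+617=3277,  q_6=2·97+45=239
a_7=1:  p_7=1·3277+1330=4607,  q_7=1·239+97=336
(x₁, y₁) = (4607, 336);  4607² − 188·336² = 1 ✓
(x_2, y_2) = (4607·4607 + 188·336·336, 4607·336 + 336·4607) = (42448897, 3095904)
(x_3, y_3) = (4607·42448897 + 188·336·3095904, 4607·3095904 + 336·42448897) = (391124132351, 28525659120)
(x_4, y_4) = (4607·391124132351 + 188·336·28525659120, 4607·28525659120 + 336·391124132351) = (3603817713033217, 262835420035776)

4607 336
42448897 3095904
391124132351 28525659120
3603817713033217 262835420035776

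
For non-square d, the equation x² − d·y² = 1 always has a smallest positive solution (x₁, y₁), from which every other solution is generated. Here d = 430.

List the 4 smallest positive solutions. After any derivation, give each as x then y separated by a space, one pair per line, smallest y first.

2862251 138030
16384961574001 790153011060
93795745300289010251 4523232492118854090
536933931562978654798296001 25893253447598574322902120

d=430: √d = [20; 1,2,1,3,1,…,2,1,40] (ℓ=14, even), read p_13/q_13
i=0: a=20 ⇒ p=20, q=1
i=1: a=1 ⇒ p=21, q=1
i=2: a=2 ⇒ p=62, q=3
…
i=4: a=3 ⇒ p=311, q=15
…
i=6: a=6 ⇒ p=2675, q=129
…
i=10: a=3 ⇒ p=599138, q=28893
i=11: a=1 ⇒ p=754371, q=36379
i=12: a=2 ⇒ p=2107880, q=101651
i=13: a=1 ⇒ p=2862251, q=138030
→ (2862251, 138030).  Check: 2862251²=8192480787001, 430·138030²=8192480787000, difference 1.
k=2:  x_2 = 2862251·2862251+430·138030·138030 = 16384961574001,  y_2 = 2862251·138030+138030·2862251 = 790153011060
k=3:  x_3 = 2862251·16384961574001+430·138030·790153011060 = 93795745300289010251,  y_3 = 2862251·790153011060+138030·16384961574001 = 4523232492118854090
k=4:  x_4 = 2862251·93795745300289010251+430·138030·4523232492118854090 = 536933931562978654798296001,  y_4 = 2862251·4523232492118854090+138030·93795745300289010251 = 25893253447598574322902120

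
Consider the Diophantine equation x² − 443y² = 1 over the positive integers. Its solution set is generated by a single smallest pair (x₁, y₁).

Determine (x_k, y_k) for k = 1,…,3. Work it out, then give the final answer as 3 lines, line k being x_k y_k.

d=443: √d = [21; 21,42] (ℓ=2, even), read p_1/q_1
i=0: a=21 ⇒ p=21, q=1
i=1: a=21 ⇒ p=442, q=21
(x₁, y₁) = (442, 21);  442² − 443·21² = 1 ✓
k=2:  x_2 = 442·442+443·21·21 = 390727,  y_2 = 442·21+21·442 = 18564
k=3:  x_3 = 442·390727+443·21·18564 = 345402226,  y_3 = 442·18564+21·390727 = 16410555

442 21
390727 18564
345402226 16410555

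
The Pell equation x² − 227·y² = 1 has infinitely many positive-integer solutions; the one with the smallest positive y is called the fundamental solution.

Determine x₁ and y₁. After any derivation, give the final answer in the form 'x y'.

[15; 15,30] for √227; ℓ=2 ⇒ convergent index 1
step 0: (15, 1)  from 15·(1,0) + (0,1)
step 1: (226, 15)  from 15·(15,1) + (1,0)
fundamental: x₁=226, y₁=15  (since 51076 − 227·225 = 1)

226 15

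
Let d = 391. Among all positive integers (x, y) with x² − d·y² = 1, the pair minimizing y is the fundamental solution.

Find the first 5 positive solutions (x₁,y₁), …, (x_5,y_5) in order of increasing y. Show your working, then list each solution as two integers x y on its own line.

d=391: √d = [19; 1,3,2,2,1,…,3,1,38] (ℓ=16, even), read p_15/q_15
a_0=19:  p_0=19·1+0=19,  q_0=19·0+1=1
…
a_3=2:  p_3=2·79+20=178,  q_3=2·4+1=9
…
a_11=1:  p_11=1·160266+107747=268013,  q_11=1·8105+5449=13554
…
a_14=3:  p_14=3·1660597+696292=5678083,  q_14=3·83980+35213=287153
a_15=1:  p_15=1·5678083+1660597=7338680,  q_15=1·287153+83980=371133
(x₁, y₁) = (7338680, 371133);  7338680² − 391·371133² = 1 ✓
(7338680+371133√391)^2 = 107712448284799 + 5447252648880√391
(7338680+371133√391)^3 = 1580934379957370111960 + 79951288138564985667√391
(7338680+371133√391)^4 = 23203943031010998074028940801 + 1173473838473442730776750240√391
(7338680+371133√391)^5 = 340572625285638001757449457184853400 + 17223497977856489447705304337580733√391

7338680 371133
107712448284799 5447252648880
1580934379957370111960 79951288138564985667
23203943031010998074028940801 1173473838473442730776750240
340572625285638001757449457184853400 17223497977856489447705304337580733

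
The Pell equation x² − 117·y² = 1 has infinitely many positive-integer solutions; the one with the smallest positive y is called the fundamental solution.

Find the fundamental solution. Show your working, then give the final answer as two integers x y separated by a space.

[10; 1,4,2,4,1,20] for √117; ℓ=6 ⇒ convergent index 5
step 0: (10, 1)  from 10·(1,0) + (0,1)
step 1: (11, 1)  from 1·(10,1) + (1,0)
step 2: (54, 5)  from 4·(11,1) + (10,1)
…
step 4: (530, 49)  from 4·(119,11) + (54,5)
step 5: (649, 60)  from 1·(530,49) + (119,11)
fundamental: x₁=649, y₁=60  (since 421201 − 117·3600 = 1)

649 60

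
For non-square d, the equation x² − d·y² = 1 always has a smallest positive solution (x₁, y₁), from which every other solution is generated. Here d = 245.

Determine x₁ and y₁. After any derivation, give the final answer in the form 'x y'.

51841 3312

d=245: √d = [15; 1,1,1,7,6,7,1,1,1,30] (ℓ=10, even), read p_9/q_9
k=0  a_k=15  p_k/q_k = 15/1
…
k=3  a_k=1  p_k/q_k = 47/3
…
k=6  a_k=7  p_k/q_k = 15809/1010
…
k=8  a_k=1  p_k/q_k = 33825/2161
k=9  a_k=1  p_k/q_k = 51841/3312
→ (51841, 3312).  Check: 51841²=2687489281, 245·3312²=2687489280, difference 1.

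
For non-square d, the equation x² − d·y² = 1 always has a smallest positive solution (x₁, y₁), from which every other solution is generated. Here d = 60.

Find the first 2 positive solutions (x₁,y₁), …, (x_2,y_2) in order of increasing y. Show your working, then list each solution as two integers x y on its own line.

31 4
1921 248

√60 = [7; 1,2,1,14, …], period ℓ=4 (even) → k=3
k=0  a_k=7  p_k/q_k = 7/1
k=1  a_k=1  p_k/q_k = 8/1
k=2  a_k=2  p_k/q_k = 23/3
k=3  a_k=1  p_k/q_k = 31/4
fundamental: x₁=31, y₁=4  (since 961 − 60·16 = 1)
(31+4√60)^2 = 1921 + 248√60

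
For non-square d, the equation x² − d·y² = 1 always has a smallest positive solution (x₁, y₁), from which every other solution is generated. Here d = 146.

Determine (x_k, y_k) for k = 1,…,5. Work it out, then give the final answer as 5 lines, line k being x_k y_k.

145 12
42049 3480
12194065 1009188
3536236801 292661040
1025496478225 84870692412

d=146: √d = [12; 12,24] (ℓ=2, even), read p_1/q_1
i=0: a=12 ⇒ p=12, q=1
i=1: a=12 ⇒ p=145, q=12
→ (145, 12).  Check: 145²=21025, 146·12²=21024, difference 1.
k=2:  x_2 = 145·145+146·12·12 = 42049,  y_2 = 145·12+12·145 = 3480
k=3:  x_3 = 145·42049+146·12·3480 = 12194065,  y_3 = 145·3480+12·42049 = 1009188
k=4:  x_4 = 145·12194065+146·12·1009188 = 3536236801,  y_4 = 145·1009188+12·12194065 = 292661040
k=5:  x_5 = 145·3536236801+146·12·292661040 = 1025496478225,  y_5 = 145·292661040+12·3536236801 = 84870692412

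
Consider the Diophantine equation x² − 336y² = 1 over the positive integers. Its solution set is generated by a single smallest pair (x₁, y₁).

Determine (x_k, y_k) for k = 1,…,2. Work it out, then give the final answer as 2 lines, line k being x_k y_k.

55 3
6049 330

√336 = [18; 3,36, …], period ℓ=2 (even) → k=1
k=0  a_k=18  p_k/q_k = 18/1
k=1  a_k=3  p_k/q_k = 55/3
→ (55, 3).  Check: 55²=3025, 336·3²=3024, difference 1.
k=2:  x_2 = 55·55+336·3·3 = 6049,  y_2 = 55·3+3·55 = 330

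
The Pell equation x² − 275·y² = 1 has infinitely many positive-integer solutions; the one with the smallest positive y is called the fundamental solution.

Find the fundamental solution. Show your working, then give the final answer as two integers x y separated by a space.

199 12

d=275: √d = [16; 1,1,2,1,1,32] (ℓ=6, even), read p_5/q_5
k=0  a_k=16  p_k/q_k = 16/1
k=1  a_k=1  p_k/q_k = 17/1
…
k=3  a_k=2  p_k/q_k = 83/5
k=4  a_k=1  p_k/q_k = 116/7
k=5  a_k=1  p_k/q_k = 199/12
(x₁, y₁) = (199, 12);  199² − 275·12² = 1 ✓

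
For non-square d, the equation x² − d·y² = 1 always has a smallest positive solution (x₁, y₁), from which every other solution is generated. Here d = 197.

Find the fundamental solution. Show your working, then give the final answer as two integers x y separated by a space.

[14; 28] for √197; ℓ=1 ⇒ convergent index 1
a_0=14:  p_0=14·1+0=14,  q_0=14·0+1=1
a_1=28:  p_1=28·14+1=393,  q_1=28·1+0=28
fundamental: x₁=393, y₁=28  (since 154449 − 197·784 = 1)

393 28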